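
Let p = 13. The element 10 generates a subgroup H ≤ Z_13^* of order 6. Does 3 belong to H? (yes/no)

⟨10⟩ has order 6; its elements mod 13 are {1, 3, 4, 9, 10, 12}.
3 is in this set.

yes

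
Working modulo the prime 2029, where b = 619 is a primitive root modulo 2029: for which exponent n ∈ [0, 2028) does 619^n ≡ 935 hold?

999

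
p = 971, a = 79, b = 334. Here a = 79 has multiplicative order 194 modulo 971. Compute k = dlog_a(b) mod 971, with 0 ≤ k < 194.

25

Baby-step giant-step with m = ceil(sqrt(194)) = 14.
Baby table (79^j mod 971 for j=0..13):
  0:1  1:79  2:415  3:742  4:358  5:123  6:7  7:553
  8:963  9:339  10:564  11:861  12:49  13:958
Giant step factor: 79^(-14) ≡ 52 (mod 971).
Scan 334·52^i mod 971 for i = 0, 1, …:
  i=0: 334   i=1: 861
Match at i=1, j=11: k = 1·14 + 11 = 25.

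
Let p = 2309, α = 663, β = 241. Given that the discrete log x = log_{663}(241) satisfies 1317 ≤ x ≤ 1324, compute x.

Compute 663^1317 mod 2309 = 192, then multiply by 663 repeatedly:
  663^1317=192  663^1318=301  663^1319=989  663^1320=2260  663^1321=2148
  663^1322=1780  663^1323=241
Found 241 at exponent 1323.

1323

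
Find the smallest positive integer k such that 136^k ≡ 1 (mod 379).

189

The order of 136 must divide p − 1 = 378 = 2 · 3^3 · 7.
Divisors: 1, 2, 3, 6, 7, 9, 14, 18, 21, 27, 42, 54, 63, 126, 189, 378.
Check each in increasing order: 136^1 ≡ 136;  136^2 ≡ 304;  136^3 ≡ 33;  136^6 ≡ 331;  136^7 ≡ 294;  136^9 ≡ 311;  136^14 ≡ 24;  136^18 ≡ 76;  136^21 ≡ 234;  136^27 ≡ 138;  136^42 ≡ 180;  136^54 ≡ 94;  136^63 ≡ 51;  136^126 ≡ 327;  136^189 ≡ 1.
Smallest exponent giving 1 is 189.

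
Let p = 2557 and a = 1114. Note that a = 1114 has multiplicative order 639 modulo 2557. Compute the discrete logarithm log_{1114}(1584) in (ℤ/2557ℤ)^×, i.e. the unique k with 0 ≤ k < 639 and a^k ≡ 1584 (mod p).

280

Baby-step giant-step with m = ceil(sqrt(639)) = 26.
Baby table (1114^j mod 2557 for j=0..25):
  0:1  1:1114  2:851  3:1924  4:570  5:844  6:1797  7:2284
  8:161  9:364  10:1490  11:367  12:2275  13:363  14:376  15:2073
  16:351  17:2350  18:2089  19:276  20:624  21:2189  22:1725  23:1343
  24:257  25:2471
Giant step factor: 1114^(-26) ≡ 1868 (mod 2557).
Scan 1584·1868^i mod 2557 for i = 0, 1, …:
  i=0: 1584   i=1: 463   i=2: 618   i=3: 1217
  i=4: 183   i=5: 1763   i=6: 2425   i=7: 1453
  i=8: 1227   i=9: 964   i=10: 624
Match at i=10, j=20: k = 10·26 + 20 = 280.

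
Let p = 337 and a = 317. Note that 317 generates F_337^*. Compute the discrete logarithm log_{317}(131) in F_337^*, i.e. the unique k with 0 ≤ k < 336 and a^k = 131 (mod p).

68

Baby-step giant-step with m = ceil(sqrt(336)) = 19.
Baby table (317^j mod 337 for j=0..18):
  0:1  1:317  2:63  3:88  4:262  5:152  6:330  7:140
  8:233  9:58  10:188  11:284  12:49  13:31  14:54  15:268
  16:32  17:34  18:331
Giant step factor: 317^(-19) ≡ 132 (mod 337).
Scan 131·132^i mod 337 for i = 0, 1, …:
  i=0: 131   i=1: 105   i=2: 43   i=3: 284
Match at i=3, j=11: k = 3·19 + 11 = 68.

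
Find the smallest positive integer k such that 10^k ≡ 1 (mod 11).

2

The order of 10 must divide p − 1 = 10 = 2 · 5.
Divisors: 1, 2, 5, 10.
Check each in increasing order: 10^1 ≡ 10;  10^2 ≡ 1.
Smallest exponent giving 1 is 2.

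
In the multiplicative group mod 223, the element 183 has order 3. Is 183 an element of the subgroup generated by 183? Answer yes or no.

⟨183⟩ has order 3; its elements mod 223 are {1, 39, 183}.
183 is in this set.

yes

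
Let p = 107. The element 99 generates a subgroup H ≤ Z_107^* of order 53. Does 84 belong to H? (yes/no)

no

84 ∈ ⟨99⟩ iff 84^53 ≡ 1 (mod 107), since |⟨99⟩| = 53.
84^53 mod 107 = 106.
Since 106 ≠ 1, 84 does not lie in the subgroup.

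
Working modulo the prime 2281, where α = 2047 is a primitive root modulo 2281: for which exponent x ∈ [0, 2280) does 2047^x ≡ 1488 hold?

72

Baby-step giant-step with m = ceil(sqrt(2280)) = 48.
Baby table (2047^j mod 2281 for j=0..47):
  0:1  1:2047  2:12  3:1754  4:144  5:519  6:1728  7:1666
  8:207  9:1744  10:203  11:399  12:155  13:226  14:1860  15:431
  16:1791  17:610  18:963  19:477  20:151  21:1162  22:1812  23:258
  24:1215  25:815  26:894  27:656  28:1604  29:1029  30:1000  31:943
  32:595  33:2192  34:297  35:1213  36:1283  37:870  38:1710  39:1316
  40:2272  41:2106  42:2173  43:181  44:985  45:2172  46:415  47:973
Giant step factor: 2047^(-48) ≡ 824 (mod 2281).
Scan 1488·824^i mod 2281 for i = 0, 1, …:
  i=0: 1488   i=1: 1215
Match at i=1, j=24: x = 1·48 + 24 = 72.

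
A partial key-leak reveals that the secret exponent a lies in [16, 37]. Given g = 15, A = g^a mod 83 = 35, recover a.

Compute 15^16 mod 83 = 44, then multiply by 15 repeatedly:
  15^16=44  15^17=79  15^18=23  15^19=13  15^20=29
  15^21=20  15^22=51  15^23=18  15^24=21  15^25=66
  15^26=77  15^27=76  15^28=61  15^29=2  15^30=30
  15^31=35
Found 35 at exponent 31.

31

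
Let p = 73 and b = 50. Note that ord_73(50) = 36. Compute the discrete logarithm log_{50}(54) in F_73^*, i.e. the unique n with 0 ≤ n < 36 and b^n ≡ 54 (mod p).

17

Successive powers of 50 modulo 73:
  50^0=1  50^1=50  50^2=18  50^3=24  50^4=32  50^5=67
  50^6=65  50^7=38  50^8=2  50^9=27  50^10=36  50^11=48
  50^12=64  50^13=61  50^14=57  50^15=3  50^16=4  50^17=54
So 50^17 ≡ 54 (mod 73), giving n = 17.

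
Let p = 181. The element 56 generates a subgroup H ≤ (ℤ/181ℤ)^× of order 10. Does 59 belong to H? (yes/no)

yes

⟨56⟩ has order 10; its elements mod 181 are {1, 42, 46, 56, 59, 122, 125, 135, 139, 180}.
59 is in this set.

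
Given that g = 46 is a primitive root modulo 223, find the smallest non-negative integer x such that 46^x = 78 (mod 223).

166

Baby-step giant-step with m = ceil(sqrt(222)) = 15.
Baby table (46^j mod 223 for j=0..14):
  0:1  1:46  2:109  3:108  4:62  5:176  6:68  7:6
  8:53  9:208  10:202  11:149  12:164  13:185  14:36
Giant step factor: 46^(-15) ≡ 54 (mod 223).
Scan 78·54^i mod 223 for i = 0, 1, …:
  i=0: 78   i=1: 198   i=2: 211   i=3: 21
  i=4: 19   i=5: 134   i=6: 100   i=7: 48
  i=8: 139   i=9: 147   i=10: 133   i=11: 46
Match at i=11, j=1: x = 11·15 + 1 = 166.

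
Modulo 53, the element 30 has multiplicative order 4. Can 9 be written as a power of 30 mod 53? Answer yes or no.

9 ∈ ⟨30⟩ iff 9^4 ≡ 1 (mod 53), since |⟨30⟩| = 4.
9^4 mod 53 = 42.
Since 42 ≠ 1, 9 does not lie in the subgroup.

no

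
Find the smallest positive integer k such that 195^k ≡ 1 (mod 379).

7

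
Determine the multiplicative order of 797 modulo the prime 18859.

18858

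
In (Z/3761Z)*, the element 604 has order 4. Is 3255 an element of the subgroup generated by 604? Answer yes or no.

no

⟨604⟩ has order 4; its elements mod 3761 are {1, 604, 3157, 3760}.
3255 is not in this set.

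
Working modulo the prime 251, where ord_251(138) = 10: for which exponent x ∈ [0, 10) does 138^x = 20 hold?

Successive powers of 138 modulo 251:
  138^0=1  138^1=138  138^2=219  138^3=102  138^4=20
So 138^4 ≡ 20 (mod 251), giving x = 4.

4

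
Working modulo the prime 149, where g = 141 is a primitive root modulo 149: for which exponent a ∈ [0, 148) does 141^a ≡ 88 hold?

136

Baby-step giant-step with m = ceil(sqrt(148)) = 13.
Baby table (141^j mod 149 for j=0..12):
  0:1  1:141  2:64  3:84  4:73  5:12  6:53  7:23
  8:114  9:131  10:144  11:40  12:127
Giant step factor: 141^(-13) ≡ 138 (mod 149).
Scan 88·138^i mod 149 for i = 0, 1, …:
  i=0: 88   i=1: 75   i=2: 69   i=3: 135
  i=4: 5   i=5: 94   i=6: 9   i=7: 50
  i=8: 46   i=9: 90   i=10: 53
Match at i=10, j=6: a = 10·13 + 6 = 136.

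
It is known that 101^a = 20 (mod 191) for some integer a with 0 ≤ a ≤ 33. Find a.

8

Compute 101^0 mod 191 = 1, then multiply by 101 repeatedly:
  101^0=1  101^1=101  101^2=78  101^3=47  101^4=163
  101^5=37  101^6=108  101^7=21  101^8=20
Found 20 at exponent 8.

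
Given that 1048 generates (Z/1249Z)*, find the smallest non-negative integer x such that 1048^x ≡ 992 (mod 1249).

1062

Baby-step giant-step with m = ceil(sqrt(1248)) = 36.
Baby table (1048^j mod 1249 for j=0..35):
  0:1  1:1048  2:433  3:397  4:139  5:788  6:235  7:227
  8:586  9:869  10:191  11:328  12:269  13:887  14:320  15:628
  16:1170  17:891  18:765  19:1111  20:260  21:198  22:170  23:802
  24:1168  25:44  26:1148  27:317  28:1231  29:1120  30:949  31:348
  32:1245  33:804  34:766  35:910
Giant step factor: 1048^(-36) ≡ 155 (mod 1249).
Scan 992·155^i mod 1249 for i = 0, 1, …:
  i=0: 992   i=1: 133   i=2: 631   i=3: 383
  i=4: 662   i=5: 192   i=6: 1033   i=7: 243
  i=8: 195   i=9: 249     …   i=28: 569
  i=29: 765
Match at i=29, j=18: x = 29·36 + 18 = 1062.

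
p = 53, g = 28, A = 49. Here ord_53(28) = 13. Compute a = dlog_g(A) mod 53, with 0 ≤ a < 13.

5

Successive powers of 28 modulo 53:
  28^0=1  28^1=28  28^2=42  28^3=10  28^4=15  28^5=49
So 28^5 ≡ 49 (mod 53), giving a = 5.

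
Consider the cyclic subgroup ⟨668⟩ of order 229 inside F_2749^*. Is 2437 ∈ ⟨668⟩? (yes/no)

no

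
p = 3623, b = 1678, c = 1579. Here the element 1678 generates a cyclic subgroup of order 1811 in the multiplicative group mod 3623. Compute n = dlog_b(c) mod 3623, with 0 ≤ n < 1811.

316

Baby-step giant-step with m = ceil(sqrt(1811)) = 43.
Baby table (1678^j mod 3623 for j=0..42):
  0:1  1:1678  2:613  3:3305  4:2600  5:708  6:3303  7:2867
  8:3105  9:316  10:1290  11:1689  12:956  13:2802  14:2725  15:324
  16:222  17:2970  18:2035  19:1864  20:1143  21:1387  22:1420  23:2449
  24:940  25:1315  26:163  27:1789  28:2098  29:2511  30:3532  31:3091
  32:2185  33:3577  34:2518  35:786  36:136  37:3582  38:39  39:228
  40:2169  41:2090  42:3579
Giant step factor: 1678^(-43) ≡ 948 (mod 3623).
Scan 1579·948^i mod 3623 for i = 0, 1, …:
  i=0: 1579   i=1: 593   i=2: 599   i=3: 2664
  i=4: 241   i=5: 219   i=6: 1101   i=7: 324
Match at i=7, j=15: n = 7·43 + 15 = 316.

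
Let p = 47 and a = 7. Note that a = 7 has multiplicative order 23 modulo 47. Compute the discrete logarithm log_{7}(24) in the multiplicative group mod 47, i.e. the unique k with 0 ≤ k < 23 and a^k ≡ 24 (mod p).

21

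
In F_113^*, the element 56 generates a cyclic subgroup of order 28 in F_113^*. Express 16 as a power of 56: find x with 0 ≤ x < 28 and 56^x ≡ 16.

24

Successive powers of 56 modulo 113:
  56^0=1  56^1=56  56^2=85  56^3=14  56^4=106  56^5=60
  56^6=83  56^7=15  56^8=49  56^9=32  56^10=97  56^11=8
  56^12=109  56^13=2  56^14=112  56^15=57  56^16=28  56^17=99
  56^18=7  56^19=53  56^20=30  56^21=98  56^22=64  56^23=81
  56^24=16
So 56^24 ≡ 16 (mod 113), giving x = 24.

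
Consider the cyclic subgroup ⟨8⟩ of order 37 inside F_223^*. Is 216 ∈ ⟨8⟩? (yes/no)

no

216 ∈ ⟨8⟩ iff 216^37 ≡ 1 (mod 223), since |⟨8⟩| = 37.
216^37 mod 223 = 222.
Since 222 ≠ 1, 216 does not lie in the subgroup.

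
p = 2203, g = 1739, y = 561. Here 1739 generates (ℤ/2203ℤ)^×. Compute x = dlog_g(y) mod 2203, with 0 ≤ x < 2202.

1997

Baby-step giant-step with m = ceil(sqrt(2202)) = 47.
Baby table (1739^j mod 2203 for j=0..46):
  0:1  1:1739  2:1605  3:2097  4:718  5:1704  6:221  7:997
  8:22  9:807  10:62  11:2074  12:375  13:37  14:456  15:2107
  16:484  17:130  18:1364  19:1568  20:1641  21:814  22:1220  23:91
  24:1836  25:657  26:1369  27:1451  28:854  29:284  30:404  31:2002
  32:738  33:1236  34:1479  35:1080  36:1164  37:1842  38:76  39:2187
  40:815  41:756  42:1696  43:1730  44:1375  45:870  46:1672
Giant step factor: 1739^(-47) ≡ 920 (mod 2203).
Scan 561·920^i mod 2203 for i = 0, 1, …:
  i=0: 561   i=1: 618   i=2: 186   i=3: 1489
  i=4: 1817   i=5: 1766   i=6: 1109   i=7: 291
  i=8: 1157   i=9: 391     …   i=41: 1013
  i=42: 91
Match at i=42, j=23: x = 42·47 + 23 = 1997.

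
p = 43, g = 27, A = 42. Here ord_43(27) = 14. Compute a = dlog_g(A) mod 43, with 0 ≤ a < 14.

Successive powers of 27 modulo 43:
  27^0=1  27^1=27  27^2=41  27^3=32  27^4=4  27^5=22
  27^6=35  27^7=42
So 27^7 ≡ 42 (mod 43), giving a = 7.

7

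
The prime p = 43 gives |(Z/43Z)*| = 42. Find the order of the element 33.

The order of 33 must divide p − 1 = 42 = 2 · 3 · 7.
Divisors: 1, 2, 3, 6, 7, 14, 21, 42.
Check each in increasing order: 33^1 ≡ 33;  33^2 ≡ 14;  33^3 ≡ 32;  33^6 ≡ 35;  33^7 ≡ 37;  33^14 ≡ 36;  33^21 ≡ 42;  33^42 ≡ 1.
Smallest exponent giving 1 is 42.

42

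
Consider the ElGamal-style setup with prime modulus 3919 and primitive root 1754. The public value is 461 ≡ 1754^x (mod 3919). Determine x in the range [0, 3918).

1987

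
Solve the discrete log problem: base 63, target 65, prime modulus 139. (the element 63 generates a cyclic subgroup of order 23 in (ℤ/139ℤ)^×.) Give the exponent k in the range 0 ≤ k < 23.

Successive powers of 63 modulo 139:
  63^0=1  63^1=63  63^2=77  63^3=125  63^4=91  63^5=34
  63^6=57  63^7=116  63^8=80  63^9=36  63^10=44  63^11=131
  63^12=52  63^13=79  63^14=112  63^15=106  63^16=6  63^17=100
  63^18=45  63^19=55  63^20=129  63^21=65
So 63^21 ≡ 65 (mod 139), giving k = 21.

21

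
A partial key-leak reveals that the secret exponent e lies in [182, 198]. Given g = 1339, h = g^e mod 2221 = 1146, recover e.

Compute 1339^182 mod 2221 = 620, then multiply by 1339 repeatedly:
  1339^182=620  1339^183=1747  1339^184=520  1339^185=1107  1339^186=866
  1339^187=212  1339^188=1801  1339^189=1754  1339^190=1009  1339^191=683
  1339^192=1706  1339^193=1146
Found 1146 at exponent 193.

193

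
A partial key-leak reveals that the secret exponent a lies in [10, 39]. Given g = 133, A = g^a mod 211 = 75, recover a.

29

Compute 133^10 mod 211 = 34, then multiply by 133 repeatedly:
  133^10=34  133^11=91  133^12=76  133^13=191  133^14=83
  133^15=67  133^16=49  133^17=187  133^18=184  133^19=207
  133^20=101  133^21=140  133^22=52  133^23=164  133^24=79
  133^25=168  133^26=189  133^27=28  133^28=137  133^29=75
Found 75 at exponent 29.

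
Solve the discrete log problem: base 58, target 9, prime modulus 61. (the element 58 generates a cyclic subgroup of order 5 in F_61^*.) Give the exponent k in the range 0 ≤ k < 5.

Successive powers of 58 modulo 61:
  58^0=1  58^1=58  58^2=9
So 58^2 ≡ 9 (mod 61), giving k = 2.

2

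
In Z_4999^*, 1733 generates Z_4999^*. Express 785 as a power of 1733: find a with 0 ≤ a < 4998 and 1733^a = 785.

1246

Baby-step giant-step with m = ceil(sqrt(4998)) = 71.
Baby table (1733^j mod 4999 for j=0..70):
  0:1  1:1733  2:3889  3:985  4:2346  5:1431  6:419  7:1272
  8:4816  9:2797  10:3170  11:4708  12:596  13:3074  14:3307  15:2177
  16:3495  17:3046  18:4773  19:3263  20:910  21:2345  22:4697  23:1529
  24:287  25:2470  26:1366  27:2751  28:3436  29:779  30:277  31:137
  32:2468  33:2899  34:4971  35:1466  36:1086  37:2414  38:4298  39:4923
  40:3265  41:4376  42:125  43:1668  44:1222  45:3149  46:3308  47:3910
  48:2385  49:4031  50:2120  51:4694  52:1329  53:3617  54:4514  55:4326
  56:3457  57:2179  58:1962  59:826  60:1744  61:2956  62:3772  63:3183
  64:2242  65:1163  66:882  67:3811  68:784  69:3943  70:4585
Giant step factor: 1733^(-71) ≡ 4383 (mod 4999).
Scan 785·4383^i mod 4999 for i = 0, 1, …:
  i=0: 785   i=1: 1343   i=2: 2546   i=3: 1350
  i=4: 3233   i=5: 3073   i=6: 1653   i=7: 1548
  i=8: 1241   i=9: 391     …   i=16: 3019
  i=17: 4923
Match at i=17, j=39: a = 17·71 + 39 = 1246.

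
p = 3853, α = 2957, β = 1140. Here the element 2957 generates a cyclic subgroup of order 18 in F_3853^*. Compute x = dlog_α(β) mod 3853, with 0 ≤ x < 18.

Successive powers of 2957 modulo 3853:
  2957^0=1  2957^1=2957  2957^2=1392  2957^3=1140
So 2957^3 ≡ 1140 (mod 3853), giving x = 3.

3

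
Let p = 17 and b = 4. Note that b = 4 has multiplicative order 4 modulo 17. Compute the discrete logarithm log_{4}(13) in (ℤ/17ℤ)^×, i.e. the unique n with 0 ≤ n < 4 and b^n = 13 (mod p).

3

Successive powers of 4 modulo 17:
  4^0=1  4^1=4  4^2=16  4^3=13
So 4^3 ≡ 13 (mod 17), giving n = 3.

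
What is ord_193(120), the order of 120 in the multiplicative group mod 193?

The order of 120 must divide p − 1 = 192 = 2^6 · 3.
Divisors: 1, 2, 3, 4, 6, 8, 12, 16, 24, 32, 48, 64, 96, 192.
Check each in increasing order: 120^1 ≡ 120;  120^2 ≡ 118;  120^3 ≡ 71;  120^4 ≡ 28;  120^6 ≡ 23;  120^8 ≡ 12;  120^12 ≡ 143;  120^16 ≡ 144;  120^24 ≡ 184;  120^32 ≡ 85;  120^48 ≡ 81;  120^64 ≡ 84;  120^96 ≡ 192;  120^192 ≡ 1.
Smallest exponent giving 1 is 192.

192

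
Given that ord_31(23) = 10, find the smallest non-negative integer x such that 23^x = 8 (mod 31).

Successive powers of 23 modulo 31:
  23^0=1  23^1=23  23^2=2  23^3=15  23^4=4  23^5=30
  23^6=8
So 23^6 ≡ 8 (mod 31), giving x = 6.

6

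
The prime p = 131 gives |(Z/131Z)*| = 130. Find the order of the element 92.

26

The order of 92 must divide p − 1 = 130 = 2 · 5 · 13.
Divisors: 1, 2, 5, 10, 13, 26, 65, 130.
Check each in increasing order: 92^1 ≡ 92;  92^2 ≡ 80;  92^5 ≡ 86;  92^10 ≡ 60;  92^13 ≡ 130;  92^26 ≡ 1.
Smallest exponent giving 1 is 26.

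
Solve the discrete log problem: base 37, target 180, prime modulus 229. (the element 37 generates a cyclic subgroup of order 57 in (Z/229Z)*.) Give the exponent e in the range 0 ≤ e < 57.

16

Successive powers of 37 modulo 229:
  37^0=1  37^1=37  37^2=224  37^3=44  37^4=25  37^5=9
  37^6=104  37^7=184  37^8=167  37^9=225  37^10=81  37^11=20
  37^12=53  37^13=129  37^14=193  37^15=42  37^16=180
So 37^16 ≡ 180 (mod 229), giving e = 16.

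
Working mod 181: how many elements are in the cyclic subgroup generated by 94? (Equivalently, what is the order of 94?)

The order of 94 must divide p − 1 = 180 = 2^2 · 3^2 · 5.
Divisors: 1, 2, 3, 4, 5, 6, 9, 10, 12, 15, 18, 20, 30, 36, 45, 60, 90, 180.
Check each in increasing order: 94^1 ≡ 94;  94^2 ≡ 148;  94^3 ≡ 156;  94^4 ≡ 3;  94^5 ≡ 101;  94^6 ≡ 82;  94^9 ≡ 122;  94^10 ≡ 65;  94^12 ≡ 27;  94^15 ≡ 49;  94^18 ≡ 42;  94^20 ≡ 62;  94^30 ≡ 48;  94^36 ≡ 135;  94^45 ≡ 180;  94^60 ≡ 132;  94^90 ≡ 1.
Smallest exponent giving 1 is 90.

90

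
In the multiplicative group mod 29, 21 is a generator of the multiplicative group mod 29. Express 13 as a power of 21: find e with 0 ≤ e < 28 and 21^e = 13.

Successive powers of 21 modulo 29:
  21^0=1  21^1=21  21^2=6  21^3=10  21^4=7  21^5=2
  21^6=13
So 21^6 ≡ 13 (mod 29), giving e = 6.

6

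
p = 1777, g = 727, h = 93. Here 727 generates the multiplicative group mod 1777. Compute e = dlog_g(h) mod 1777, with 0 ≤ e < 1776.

1428

Baby-step giant-step with m = ceil(sqrt(1776)) = 43.
Baby table (727^j mod 1777 for j=0..42):
  0:1  1:727  2:760  3:1650  4:75  5:1215  6:136  7:1137
  8:294  9:498  10:1315  11:1756  12:726  13:33  14:890  15:202
  16:1140  17:698  18:1001  19:934  20:204  21:817  22:441  23:747
  24:1084  25:857  26:1089  27:938  28:1335  29:303  30:1710  31:1047
  32:613  33:1401  34:306  35:337  36:1550  37:232  38:1626  39:397
  40:745  41:1407  42:1114
Giant step factor: 727^(-43) ≡ 1257 (mod 1777).
Scan 93·1257^i mod 1777 for i = 0, 1, …:
  i=0: 93   i=1: 1396   i=2: 873   i=3: 952
  i=4: 743   i=5: 1026   i=6: 1357   i=7: 1606
  i=8: 70   i=9: 917     …   i=32: 662
  i=33: 498
Match at i=33, j=9: e = 33·43 + 9 = 1428.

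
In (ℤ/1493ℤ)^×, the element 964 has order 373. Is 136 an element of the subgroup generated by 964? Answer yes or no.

136 ∈ ⟨964⟩ iff 136^373 ≡ 1 (mod 1493), since |⟨964⟩| = 373.
136^373 mod 1493 = 1492.
Since 1492 ≠ 1, 136 does not lie in the subgroup.

no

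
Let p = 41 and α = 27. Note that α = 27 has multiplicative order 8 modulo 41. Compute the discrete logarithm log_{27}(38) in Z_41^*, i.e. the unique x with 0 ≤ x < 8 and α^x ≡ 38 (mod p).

7

Successive powers of 27 modulo 41:
  27^0=1  27^1=27  27^2=32  27^3=3  27^4=40  27^5=14
  27^6=9  27^7=38
So 27^7 ≡ 38 (mod 41), giving x = 7.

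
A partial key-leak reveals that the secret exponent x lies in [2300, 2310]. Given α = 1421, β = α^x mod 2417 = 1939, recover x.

Compute 1421^2300 mod 2417 = 1894, then multiply by 1421 repeatedly:
  1421^2300=1894  1421^2301=1253  1421^2302=1601  1421^2303=624  1421^2304=2082
  1421^2305=114  1421^2306=55  1421^2307=811  1421^2308=1939
Found 1939 at exponent 2308.

2308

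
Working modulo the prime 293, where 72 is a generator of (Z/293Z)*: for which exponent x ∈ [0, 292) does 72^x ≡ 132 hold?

46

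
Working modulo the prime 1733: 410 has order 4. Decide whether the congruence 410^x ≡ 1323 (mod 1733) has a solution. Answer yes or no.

yes

1323 ∈ ⟨410⟩ iff 1323^4 ≡ 1 (mod 1733), since |⟨410⟩| = 4.
1323^4 mod 1733 = 1.
Since 1 = 1, 1323 lies in the subgroup.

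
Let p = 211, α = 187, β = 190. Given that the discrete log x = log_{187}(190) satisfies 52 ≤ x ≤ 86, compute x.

Compute 187^52 mod 211 = 172, then multiply by 187 repeatedly:
  187^52=172  187^53=92  187^54=113  187^55=31  187^56=100
  187^57=132  187^58=208  187^59=72  187^60=171  187^61=116
  187^62=170  187^63=140  187^64=16  187^65=38  187^66=143
  187^67=155  187^68=78  187^69=27  187^70=196  187^71=149
  187^72=11  187^73=158  187^74=6  187^75=67  187^76=80
  187^77=190
Found 190 at exponent 77.

77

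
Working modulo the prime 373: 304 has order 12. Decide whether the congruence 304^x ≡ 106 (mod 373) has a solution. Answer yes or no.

no

106 ∈ ⟨304⟩ iff 106^12 ≡ 1 (mod 373), since |⟨304⟩| = 12.
106^12 mod 373 = 289.
Since 289 ≠ 1, 106 does not lie in the subgroup.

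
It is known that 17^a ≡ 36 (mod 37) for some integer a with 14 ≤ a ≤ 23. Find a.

18

Compute 17^14 mod 37 = 3, then multiply by 17 repeatedly:
  17^14=3  17^15=14  17^16=16  17^17=13  17^18=36
Found 36 at exponent 18.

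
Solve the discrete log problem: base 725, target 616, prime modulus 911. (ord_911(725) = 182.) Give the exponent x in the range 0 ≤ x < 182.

172

Baby-step giant-step with m = ceil(sqrt(182)) = 14.
Baby table (725^j mod 911 for j=0..13):
  0:1  1:725  2:889  3:448  4:484  5:165  6:284  7:14
  8:129  9:603  10:806  11:399  12:488  13:332
Giant step factor: 725^(-14) ≡ 581 (mod 911).
Scan 616·581^i mod 911 for i = 0, 1, …:
  i=0: 616   i=1: 784   i=2: 4   i=3: 502
  i=4: 142   i=5: 512   i=6: 486   i=7: 867
  i=8: 855   i=9: 260   i=10: 745   i=11: 120
  i=12: 484
Match at i=12, j=4: x = 12·14 + 4 = 172.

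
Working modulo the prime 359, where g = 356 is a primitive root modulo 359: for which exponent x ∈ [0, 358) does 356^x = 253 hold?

340

Baby-step giant-step with m = ceil(sqrt(358)) = 19.
Baby table (356^j mod 359 for j=0..18):
  0:1  1:356  2:9  3:332  4:81  5:116  6:11  7:326
  8:99  9:62  10:173  11:199  12:121  13:355  14:12  15:323
  16:108  17:35  18:254
Giant step factor: 356^(-19) ≡ 155 (mod 359).
Scan 253·155^i mod 359 for i = 0, 1, …:
  i=0: 253   i=1: 84   i=2: 96   i=3: 161
  i=4: 184   i=5: 159   i=6: 233   i=7: 215
  i=8: 297   i=9: 83     …   i=16: 255
  i=17: 35
Match at i=17, j=17: x = 17·19 + 17 = 340.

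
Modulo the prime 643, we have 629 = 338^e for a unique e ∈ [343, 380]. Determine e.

368

Compute 338^343 mod 643 = 264, then multiply by 338 repeatedly:
  338^343=264  338^344=498  338^345=501  338^346=229  338^347=242
  338^348=135  338^349=620  338^350=585  338^351=329  338^352=606
  338^353=354  338^354=54  338^355=248  338^356=234  338^357=3
  338^358=371  338^359=13  338^360=536  338^361=485  338^362=608
  338^363=387  338^364=277  338^365=391  338^366=343  338^367=194
  338^368=629
Found 629 at exponent 368.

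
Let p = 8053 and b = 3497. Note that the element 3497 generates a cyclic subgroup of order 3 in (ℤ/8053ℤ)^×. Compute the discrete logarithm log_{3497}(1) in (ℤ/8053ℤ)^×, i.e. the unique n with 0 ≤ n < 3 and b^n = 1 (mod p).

Successive powers of 3497 modulo 8053:
  3497^0=1
So 3497^0 ≡ 1 (mod 8053), giving n = 0.

0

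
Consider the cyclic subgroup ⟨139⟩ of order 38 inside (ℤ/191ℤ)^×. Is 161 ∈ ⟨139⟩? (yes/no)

161 ∈ ⟨139⟩ iff 161^38 ≡ 1 (mod 191), since |⟨139⟩| = 38.
161^38 mod 191 = 1.
Since 1 = 1, 161 lies in the subgroup.

yes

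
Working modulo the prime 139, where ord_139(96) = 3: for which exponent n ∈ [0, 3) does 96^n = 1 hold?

Successive powers of 96 modulo 139:
  96^0=1
So 96^0 ≡ 1 (mod 139), giving n = 0.

0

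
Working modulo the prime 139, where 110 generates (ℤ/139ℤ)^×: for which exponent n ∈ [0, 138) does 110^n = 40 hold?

125

Baby-step giant-step with m = ceil(sqrt(138)) = 12.
Baby table (110^j mod 139 for j=0..11):
  0:1  1:110  2:7  3:75  4:49  5:108  6:65  7:61
  8:38  9:10  10:127  11:70
Giant step factor: 110^(-12) ≡ 91 (mod 139).
Scan 40·91^i mod 139 for i = 0, 1, …:
  i=0: 40   i=1: 26   i=2: 3   i=3: 134
  i=4: 101   i=5: 17   i=6: 18   i=7: 109
  i=8: 50   i=9: 102   i=10: 108
Match at i=10, j=5: n = 10·12 + 5 = 125.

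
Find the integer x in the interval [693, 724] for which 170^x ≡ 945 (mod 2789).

Compute 170^693 mod 2789 = 517, then multiply by 170 repeatedly:
  170^693=517  170^694=1431  170^695=627  170^696=608  170^697=167
  170^698=500  170^699=1330  170^700=191  170^701=1791  170^702=469
  170^703=1638  170^704=2349  170^705=503  170^706=1840  170^707=432
  170^708=926  170^709=1236  170^710=945
Found 945 at exponent 710.

710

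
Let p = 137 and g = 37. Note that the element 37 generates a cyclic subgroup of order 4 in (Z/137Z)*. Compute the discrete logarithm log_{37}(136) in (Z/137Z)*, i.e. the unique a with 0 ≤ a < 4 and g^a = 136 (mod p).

Successive powers of 37 modulo 137:
  37^0=1  37^1=37  37^2=136
So 37^2 ≡ 136 (mod 137), giving a = 2.

2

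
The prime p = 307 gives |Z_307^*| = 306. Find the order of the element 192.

34

The order of 192 must divide p − 1 = 306 = 2 · 3^2 · 17.
Divisors: 1, 2, 3, 6, 9, 17, 18, 34, 51, 102, 153, 306.
Check each in increasing order: 192^1 ≡ 192;  192^2 ≡ 24;  192^3 ≡ 3;  192^6 ≡ 9;  192^9 ≡ 27;  192^17 ≡ 306;  192^18 ≡ 115;  192^34 ≡ 1.
Smallest exponent giving 1 is 34.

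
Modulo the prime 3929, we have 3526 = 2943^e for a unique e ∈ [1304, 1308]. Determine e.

1305

Compute 2943^1304 mod 3929 = 1941, then multiply by 2943 repeatedly:
  2943^1304=1941  2943^1305=3526
Found 3526 at exponent 1305.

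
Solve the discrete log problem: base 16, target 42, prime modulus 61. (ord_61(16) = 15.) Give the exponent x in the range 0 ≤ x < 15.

14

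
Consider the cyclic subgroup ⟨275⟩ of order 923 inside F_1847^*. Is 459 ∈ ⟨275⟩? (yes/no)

no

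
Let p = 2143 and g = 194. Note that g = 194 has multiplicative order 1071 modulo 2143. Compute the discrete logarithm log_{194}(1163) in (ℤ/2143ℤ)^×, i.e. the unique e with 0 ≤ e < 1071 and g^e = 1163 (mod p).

Baby-step giant-step with m = ceil(sqrt(1071)) = 33.
Baby table (194^j mod 2143 for j=0..32):
  0:1  1:194  2:1205  3:183  4:1214  5:1929  6:1344  7:1433
  8:1555  9:1650  10:793  11:1689  12:1930  13:1538  14:495  15:1738
  16:721  17:579  18:890  19:1220  20:950  21:2  22:388  23:267
  24:366  25:285  26:1715  27:545  28:723  29:967  30:1157  31:1586
  32:1235
Giant step factor: 194^(-33) ≡ 1484 (mod 2143).
Scan 1163·1484^i mod 2143 for i = 0, 1, …:
  i=0: 1163   i=1: 777   i=2: 134   i=3: 1700
  i=4: 489   i=5: 1342   i=6: 681   i=7: 1251
  i=8: 646   i=9: 743     …   i=30: 8
  i=31: 1157
Match at i=31, j=30: e = 31·33 + 30 = 1053.

1053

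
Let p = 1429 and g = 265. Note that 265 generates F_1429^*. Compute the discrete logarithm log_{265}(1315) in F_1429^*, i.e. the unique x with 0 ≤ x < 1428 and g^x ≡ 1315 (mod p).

Baby-step giant-step with m = ceil(sqrt(1428)) = 38.
Baby table (265^j mod 1429 for j=0..37):
  0:1  1:265  2:204  3:1187  4:175  5:647  6:1404  7:520
  8:616  9:334  10:1341  11:973  12:625  13:1290  14:319  15:224
  16:771  17:1397  18:94  19:617  20:599  21:116  22:731  23:800
  24:508  25:294  26:744  27:1387  28:302  29:6  30:161  31:1224
  32:1406  33:1050  34:1024  35:1279  36:262  37:838
Giant step factor: 265^(-38) ≡ 1009 (mod 1429).
Scan 1315·1009^i mod 1429 for i = 0, 1, …:
  i=0: 1315   i=1: 723   i=2: 717   i=3: 379
  i=4: 868   i=5: 1264   i=6: 708   i=7: 1301
  i=8: 887   i=9: 429     …   i=21: 428
  i=22: 294
Match at i=22, j=25: x = 22·38 + 25 = 861.

861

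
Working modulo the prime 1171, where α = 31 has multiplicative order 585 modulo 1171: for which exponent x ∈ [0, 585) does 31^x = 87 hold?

295

Baby-step giant-step with m = ceil(sqrt(585)) = 25.
Baby table (31^j mod 1171 for j=0..24):
  0:1  1:31  2:961  3:516  4:773  5:543  6:439  7:728
  8:319  9:521  10:928  11:664  12:677  13:1080  14:692  15:374
  16:1055  17:1088  18:940  19:1036  20:499  21:246  22:600  23:1035
  24:468
Giant step factor: 31^(-25) ≡ 321 (mod 1171).
Scan 87·321^i mod 1171 for i = 0, 1, …:
  i=0: 87   i=1: 994   i=2: 562   i=3: 68
  i=4: 750   i=5: 695   i=6: 605   i=7: 990
  i=8: 449   i=9: 96   i=10: 370   i=11: 499
Match at i=11, j=20: x = 11·25 + 20 = 295.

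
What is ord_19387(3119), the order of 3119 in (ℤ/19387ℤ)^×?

The order of 3119 must divide p − 1 = 19386 = 2 · 3^3 · 359.
Divisors: 1, 2, 3, 6, 9, 18, 27, 54, 359, 718, 1077, 2154, 3231, 6462, 9693, 19386.
Check each in increasing order: 3119^1 ≡ 3119;  3119^2 ≡ 15274;  3119^3 ≡ 5747;  3119^6 ≡ 11948;  3119^9 ≡ 15789;  3119^18 ≡ 14475;  3119^27 ≡ 11819;  3119^54 ≡ 5426;  3119^359 ≡ 9313;  3119^718 ≡ 13918;  3119^1077 ≡ 16239;  3119^2154 ≡ 3147;  3119^3231 ≡ 1.
Smallest exponent giving 1 is 3231.

3231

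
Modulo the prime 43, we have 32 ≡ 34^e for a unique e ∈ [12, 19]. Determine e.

Compute 34^12 mod 43 = 16, then multiply by 34 repeatedly:
  34^12=16  34^13=28  34^14=6  34^15=32
Found 32 at exponent 15.

15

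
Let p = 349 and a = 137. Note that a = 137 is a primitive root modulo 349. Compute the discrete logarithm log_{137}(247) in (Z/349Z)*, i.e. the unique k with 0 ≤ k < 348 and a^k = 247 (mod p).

309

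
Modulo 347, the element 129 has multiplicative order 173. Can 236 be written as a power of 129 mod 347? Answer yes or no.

236 ∈ ⟨129⟩ iff 236^173 ≡ 1 (mod 347), since |⟨129⟩| = 173.
236^173 mod 347 = 1.
Since 1 = 1, 236 lies in the subgroup.

yes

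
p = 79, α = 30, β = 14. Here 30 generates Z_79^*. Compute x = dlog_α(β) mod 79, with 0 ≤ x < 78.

Baby-step giant-step with m = ceil(sqrt(78)) = 9.
Baby table (30^j mod 79 for j=0..8):
  0:1  1:30  2:31  3:61  4:13  5:74  6:8  7:3
  8:11
Giant step factor: 30^(-9) ≡ 17 (mod 79).
Scan 14·17^i mod 79 for i = 0, 1, …:
  i=0: 14   i=1: 1
Match at i=1, j=0: x = 1·9 + 0 = 9.

9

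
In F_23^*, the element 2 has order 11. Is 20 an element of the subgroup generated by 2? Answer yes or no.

no

⟨2⟩ has order 11; its elements mod 23 are {1, 2, 3, 4, 6, 8, 9, 12, 13, 16, 18}.
20 is not in this set.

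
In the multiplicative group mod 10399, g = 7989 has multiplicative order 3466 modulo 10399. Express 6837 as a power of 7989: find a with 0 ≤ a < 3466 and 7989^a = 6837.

3150

Baby-step giant-step with m = ceil(sqrt(3466)) = 59.
Baby table (7989^j mod 10399 for j=0..58):
  0:1  1:7989  2:5458  3:955  4:7028  5:2491  6:7312  7:4385
  8:7933  9:5231  10:7277  11:5543  12:4085  13:3003  14:474  15:1550
  16:8140  17:5513  18:3592  19:5647  20:3021  21:9089  22:6203  23:4532
  24:7229  25:6834  26:2076  27:9158  28:6297  29:6770  30:331  31:3013
  32:7571  33:4135  34:7291  35:3000  36:7704  37:5974  38:5275  39:5227
  40:6518  41:4509  42:265  43:6088  44:909  45:3499  46:999  47:4978
  48:3466  49:7736  50:1647  51:3148  52:4590  53:2636  54:1029  55:5471
  56:822  57:5189  58:4507
Giant step factor: 7989^(-59) ≡ 1771 (mod 10399).
Scan 6837·1771^i mod 10399 for i = 0, 1, …:
  i=0: 6837   i=1: 3891   i=2: 6823   i=3: 10294
  i=4: 1227   i=5: 10025   i=6: 3182   i=7: 9463
  i=8: 6184   i=9: 1717     …   i=52: 1036
  i=53: 4532
Match at i=53, j=23: a = 53·59 + 23 = 3150.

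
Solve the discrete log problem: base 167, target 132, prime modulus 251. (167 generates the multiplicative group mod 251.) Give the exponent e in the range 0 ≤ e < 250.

183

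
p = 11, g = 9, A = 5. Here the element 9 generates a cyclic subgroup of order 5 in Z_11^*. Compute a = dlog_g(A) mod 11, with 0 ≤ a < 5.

Successive powers of 9 modulo 11:
  9^0=1  9^1=9  9^2=4  9^3=3  9^4=5
So 9^4 ≡ 5 (mod 11), giving a = 4.

4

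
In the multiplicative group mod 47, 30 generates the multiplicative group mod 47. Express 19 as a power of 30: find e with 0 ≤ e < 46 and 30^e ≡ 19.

33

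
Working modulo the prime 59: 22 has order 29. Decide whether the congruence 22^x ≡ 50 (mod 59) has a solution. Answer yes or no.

50 ∈ ⟨22⟩ iff 50^29 ≡ 1 (mod 59), since |⟨22⟩| = 29.
50^29 mod 59 = 58.
Since 58 ≠ 1, 50 does not lie in the subgroup.

no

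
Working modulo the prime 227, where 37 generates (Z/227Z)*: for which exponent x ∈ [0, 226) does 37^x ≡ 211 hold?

Baby-step giant-step with m = ceil(sqrt(226)) = 16.
Baby table (37^j mod 227 for j=0..15):
  0:1  1:37  2:7  3:32  4:49  5:224  6:116  7:206
  8:131  9:80  10:9  11:106  12:63  13:61  14:214  15:200
Giant step factor: 37^(-16) ≡ 222 (mod 227).
Scan 211·222^i mod 227 for i = 0, 1, …:
  i=0: 211   i=1: 80
Match at i=1, j=9: x = 1·16 + 9 = 25.

25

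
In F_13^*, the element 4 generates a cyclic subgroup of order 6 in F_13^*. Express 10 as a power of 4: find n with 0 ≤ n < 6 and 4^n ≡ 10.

5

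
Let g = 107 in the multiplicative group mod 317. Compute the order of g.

316

The order of 107 must divide p − 1 = 316 = 2^2 · 79.
Divisors: 1, 2, 4, 79, 158, 316.
Check each in increasing order: 107^1 ≡ 107;  107^2 ≡ 37;  107^4 ≡ 101;  107^79 ≡ 203;  107^158 ≡ 316;  107^316 ≡ 1.
Smallest exponent giving 1 is 316.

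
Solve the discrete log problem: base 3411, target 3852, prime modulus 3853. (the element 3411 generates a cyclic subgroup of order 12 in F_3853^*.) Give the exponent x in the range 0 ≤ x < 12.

6

Successive powers of 3411 modulo 3853:
  3411^0=1  3411^1=3411  3411^2=2714  3411^3=2548  3411^4=2713  3411^5=2990
  3411^6=3852
So 3411^6 ≡ 3852 (mod 3853), giving x = 6.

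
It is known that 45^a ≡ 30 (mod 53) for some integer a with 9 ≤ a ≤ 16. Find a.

13

Compute 45^9 mod 53 = 2, then multiply by 45 repeatedly:
  45^9=2  45^10=37  45^11=22  45^12=36  45^13=30
Found 30 at exponent 13.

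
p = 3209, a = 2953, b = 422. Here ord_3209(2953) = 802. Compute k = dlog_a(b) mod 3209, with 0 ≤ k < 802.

755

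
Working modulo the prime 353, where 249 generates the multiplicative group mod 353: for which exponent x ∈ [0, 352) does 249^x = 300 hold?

223

Baby-step giant-step with m = ceil(sqrt(352)) = 19.
Baby table (249^j mod 353 for j=0..18):
  0:1  1:249  2:226  3:147  4:244  5:40  6:76  7:215
  8:232  9:229  10:188  11:216  12:128  13:102  14:335  15:107
  16:168  17:178  18:197
Giant step factor: 249^(-19) ≡ 126 (mod 353).
Scan 300·126^i mod 353 for i = 0, 1, …:
  i=0: 300   i=1: 29   i=2: 124   i=3: 92
  i=4: 296   i=5: 231   i=6: 160   i=7: 39
  i=8: 325   i=9: 2   i=10: 252   i=11: 335
Match at i=11, j=14: x = 11·19 + 14 = 223.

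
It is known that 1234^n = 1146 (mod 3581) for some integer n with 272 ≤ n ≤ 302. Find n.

281

Compute 1234^272 mod 3581 = 361, then multiply by 1234 repeatedly:
  1234^272=361  1234^273=1430  1234^274=2768  1234^275=3019  1234^276=1206
  1234^277=2089  1234^278=3087  1234^279=2755  1234^280=1301  1234^281=1146
Found 1146 at exponent 281.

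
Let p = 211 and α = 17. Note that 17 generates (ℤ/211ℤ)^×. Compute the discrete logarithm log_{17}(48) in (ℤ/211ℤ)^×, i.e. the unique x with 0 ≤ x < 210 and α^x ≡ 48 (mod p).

Baby-step giant-step with m = ceil(sqrt(210)) = 15.
Baby table (17^j mod 211 for j=0..14):
  0:1  1:17  2:78  3:60  4:176  5:38  6:13  7:10
  8:170  9:147  10:178  11:72  12:169  13:130  14:100
Giant step factor: 17^(-15) ≡ 88 (mod 211).
Scan 48·88^i mod 211 for i = 0, 1, …:
  i=0: 48   i=1: 4   i=2: 141   i=3: 170
Match at i=3, j=8: x = 3·15 + 8 = 53.

53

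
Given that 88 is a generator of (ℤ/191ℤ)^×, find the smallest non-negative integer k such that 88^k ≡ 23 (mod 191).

12

Baby-step giant-step with m = ceil(sqrt(190)) = 14.
Baby table (88^j mod 191 for j=0..13):
  0:1  1:88  2:104  3:175  4:120  5:55  6:65  7:181
  8:75  9:106  10:160  11:137  12:23  13:114
Giant step factor: 88^(-14) ≡ 170 (mod 191).
Scan 23·170^i mod 191 for i = 0, 1, …:
  i=0: 23
Match at i=0, j=12: k = 0·14 + 12 = 12.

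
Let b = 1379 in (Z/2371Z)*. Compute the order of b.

1185

The order of 1379 must divide p − 1 = 2370 = 2 · 3 · 5 · 79.
Divisors: 1, 2, 3, 5, 6, 10, 15, 30, 79, 158, 237, 395, 474, 790, 1185, 2370.
Check each in increasing order: 1379^1 ≡ 1379;  1379^2 ≡ 99;  1379^3 ≡ 1374;  1379^5 ≡ 879;  1379^6 ≡ 560;  1379^10 ≡ 2066;  1379^15 ≡ 2199;  1379^30 ≡ 1132;  1379^79 ≡ 272;  1379^158 ≡ 483;  1379^237 ≡ 971;  1379^395 ≡ 1906;  1379^474 ≡ 1554;  1379^790 ≡ 464;  1379^1185 ≡ 1.
Smallest exponent giving 1 is 1185.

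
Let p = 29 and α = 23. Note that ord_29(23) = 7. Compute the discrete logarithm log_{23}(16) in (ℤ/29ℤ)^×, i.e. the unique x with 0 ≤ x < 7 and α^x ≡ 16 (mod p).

Successive powers of 23 modulo 29:
  23^0=1  23^1=23  23^2=7  23^3=16
So 23^3 ≡ 16 (mod 29), giving x = 3.

3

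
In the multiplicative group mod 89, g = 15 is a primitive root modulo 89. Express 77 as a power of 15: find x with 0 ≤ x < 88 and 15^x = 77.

Baby-step giant-step with m = ceil(sqrt(88)) = 10.
Baby table (15^j mod 89 for j=0..9):
  0:1  1:15  2:47  3:82  4:73  5:27  6:49  7:23
  8:78  9:13
Giant step factor: 15^(-10) ≡ 21 (mod 89).
Scan 77·21^i mod 89 for i = 0, 1, …:
  i=0: 77   i=1: 15
Match at i=1, j=1: x = 1·10 + 1 = 11.

11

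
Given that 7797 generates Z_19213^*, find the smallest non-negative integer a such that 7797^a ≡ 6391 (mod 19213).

Baby-step giant-step with m = ceil(sqrt(19212)) = 139.
Baby table (7797^j mod 19213 for j=0..138):
  0:1  1:7797  2:3277  3:16692  4:17875  5:273  6:15151  7:10823
  8:3435  9:18986  10:16890  11:5428  12:15090  13:15531  14:14881  15:19063
  16:2443  17:7988  18:13103  19:8570  20:16689  21:13697  22:9655  23:3501
  24:14837  25:2616  26:11959  27:3634  28:14336  29:15771  30:3287  31:17810
  32:12219  33:13489  34:1771  35:13553  36:1241  37:11938  38:12814  39:3158
  40:11073  41:12172  42:12077  43:1456  44:16762  45:6488  46:18320  47:11598
  48:13228  49:3332  50:3628  51:5980  52:15322  53:18413  54:6625  55:10581
  56:18648  57:13685  58:12156  59:2603  60:6663  61:18672  62:8683  63:13952
  64:18951  65:12977  66:6011  67:7260  68:4722  69:5326  70:7529  71:7898
  72:3041  73:1835  74:13023  75:18839  76:4298  77:4034  78:1417  79:874
  80:13176  81:1361  82:6141  83:2581  84:8046  85:4217  86:6506  87:4962
  88:12945  89:6276  90:17674  91:8542  92:9716  93:18006  94:3391  95:2539
  96:7193  97:1074  98:16323  99:3519  100:1479  101:3963  102:5007  103:17976
  104:37  105:294  106:5971  107:2788  108:8133  109:10101  110:3410  111:16191
  112:11817  113:10814  114:10114  115:8706  116:1153  117:17470  118:12633  119:13663
  120:13539  121:7361  122:4486  123:9682  124:2677  125:7251  126:11401  127:14259
  128:11005  129:727  130:584  131:19180  132:11681  133:7137  134:6341  135:5728
  136:10204  137:18768  138:7888
Giant step factor: 7797^(-139) ≡ 9042 (mod 19213).
Scan 6391·9042^i mod 19213 for i = 0, 1, …:
  i=0: 6391   i=1: 13931   i=2: 3674   i=3: 1031
  i=4: 3997   i=5: 1221   i=6: 12020   i=7: 16112
  i=8: 11738   i=9: 2384     …   i=74: 10233
  i=75: 16191
Match at i=75, j=111: a = 75·139 + 111 = 10536.

10536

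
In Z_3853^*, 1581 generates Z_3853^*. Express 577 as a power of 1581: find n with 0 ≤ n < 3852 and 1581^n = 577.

550

Baby-step giant-step with m = ceil(sqrt(3852)) = 63.
Baby table (1581^j mod 3853 for j=0..62):
  0:1  1:1581  2:2817  3:3462  4:2162  5:511  6:2614  7:2318
  8:555  9:2824  10:2970  11:2616  12:1627  13:2336  14:2042  15:3441
  16:3638  17:3002  18:3119  19:3152  20:1383  21:1872  22:528  23:2520
  24:118  25:1614  26:1048  27:98  28:818  29:2503  30:212  31:3814
  32:3842  33:1874  34:3690  35:448  36:3189  37:2085  38:2070  39:1473
  40:1601  41:3613  42:2007  43:2048  44:1368  45:1275  46:656  47:679
  48:2365  49:1655  50:368  51:5  52:199  53:2526  54:1898  55:3104
  56:2555  57:1511  58:31  59:2775  60:2561  61:3291  62:1521
Giant step factor: 1581^(-63) ≡ 1446 (mod 3853).
Scan 577·1446^i mod 3853 for i = 0, 1, …:
  i=0: 577   i=1: 2094   i=2: 3319   i=3: 2289
  i=4: 167   i=5: 2596   i=6: 994   i=7: 155
  i=8: 656
Match at i=8, j=46: n = 8·63 + 46 = 550.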